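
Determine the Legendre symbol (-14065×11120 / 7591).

By multiplicativity, (-14065·11120 / 7591) = (-14065 / 7591)·(11120 / 7591).
First factor (-14065 / 7591):
(-14065 / 7591)
  = -(14065 / 7591)    [7591 ≡ 3 mod 4 ⇒ (-1 / 7591) = -1]
  = -(6474 / 7591)    [14065 ≡ 6474 mod 7591]
  = -(3237 / 7591)    [7591 ≡ 7 mod 8 ⇒ (2 / 7591) = +1]
  = -(7591 / 3237)    [QR: 3237 ≡ 1 mod 4, sign kept]
  = -(1117 / 3237)    [7591 ≡ 1117 mod 3237]
  = -(3237 / 1117)    [QR: 1117 ≡ 1 mod 4, sign kept]
  = -(1003 / 1117)    [3237 ≡ 1003 mod 1117]
  = -(1117 / 1003)    [QR: 1117 ≡ 1 mod 4, sign kept]
  = -(114 / 1003)    [1117 ≡ 114 mod 1003]
  = (57 / 1003)    [1003 ≡ 3 mod 8 ⇒ (2 / 1003) = -1]
  = (1003 / 57)    [QR: 57 ≡ 1 mod 4, sign kept]
  = (34 / 57)    [1003 ≡ 34 mod 57]
  = (17 / 57)    [57 ≡ 1 mod 8 ⇒ (2 / 57) = +1]
  = (57 / 17)    [QR: 17 ≡ 1 mod 4, sign kept]
  = (6 / 17)    [57 ≡ 6 mod 17]
  = (3 / 17)    [17 ≡ 1 mod 8 ⇒ (2 / 17) = +1]
  = (17 / 3)    [QR: 17 ≡ 1 mod 4, sign kept]
  = (2 / 3)    [17 ≡ 2 mod 3]
  = -(1 / 3)    [3 ≡ 3 mod 8 ⇒ (2 / 3) = -1]
  = -1    [(1 / 3) = 1]
Second factor (11120 / 7591):
(11120 / 7591)
  = (3529 / 7591)    [11120 ≡ 3529 mod 7591]
  = (7591 / 3529)    [QR: 3529 ≡ 1 mod 4, sign kept]
  = (533 / 3529)    [7591 ≡ 533 mod 3529]
  = (3529 / 533)    [QR: 533 ≡ 1 mod 4, sign kept]
  = (331 / 533)    [3529 ≡ 331 mod 533]
  = (533 / 331)    [QR: 533 ≡ 1 mod 4, sign kept]
  = (202 / 331)    [533 ≡ 202 mod 331]
  = -(101 / 331)    [331 ≡ 3 mod 8 ⇒ (2 / 331) = -1]
  = -(331 / 101)    [QR: 101 ≡ 1 mod 4, sign kept]
  = -(28 / 101)    [331 ≡ 28 mod 101]
  = -(7 / 101)    [101 ≡ 5 mod 8 ⇒ (2 / 101)^2 = +1]
  = -(101 / 7)    [QR: 101 ≡ 1 mod 4, sign kept]
  = -(3 / 7)    [101 ≡ 3 mod 7]
  = (7 / 3)    [QR: both ≡ 3 mod 4, sign flips]
  = (1 / 3)    [7 ≡ 1 mod 3]
  = 1    [(1 / 3) = 1]
Product: (-1)·(1) = -1.

-1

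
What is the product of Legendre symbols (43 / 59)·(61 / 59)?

By multiplicativity, (43·61 / 59) = (43 / 59)·(61 / 59).
First factor (43 / 59):
(43 / 59)
  = -(59 / 43)    [QR: both ≡ 3 mod 4, sign flips]
  = -(16 / 43)    [59 ≡ 16 mod 43]
  = -(1 / 43)    [43 ≡ 3 mod 8 ⇒ (2 / 43)^4 = +1]
  = -1    [(1 / 43) = 1]
Second factor (61 / 59):
(61 / 59)
  = (2 / 59)    [61 ≡ 2 mod 59]
  = -(1 / 59)    [59 ≡ 3 mod 8 ⇒ (2 / 59) = -1]
  = -1    [(1 / 59) = 1]
Product: (-1)·(-1) = 1.

1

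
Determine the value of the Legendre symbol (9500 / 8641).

Reduce the numerator: 9500 ≡ 859 (mod 8641), so (9500 / 8641) = (859 / 8641).
8641 ≡ 1 (mod 4), so quadratic reciprocity gives (859 / 8641) = (8641 / 859). Reduce: 8641 ≡ 51 (mod 859). Now have (51 / 859).
Both 51 ≡ 3 and 859 ≡ 3 (mod 4), so reciprocity gives (51 / 859) = -(859 / 51). Reduce: 859 ≡ 43 (mod 51). Now have -(43 / 51).
Both 43 ≡ 3 and 51 ≡ 3 (mod 4), so reciprocity gives (43 / 51) = -(51 / 43). Reduce: 51 ≡ 8 (mod 43). Now have (8 / 43).
Factor out 2: 8 = 2^3. Since 43 ≡ 3 (mod 8), (2 / 43) = -1, and (2 / 43)^3 = -1. Now have -(1 / 43).
(1 / 43) = 1. Collecting the sign factors: -1.

-1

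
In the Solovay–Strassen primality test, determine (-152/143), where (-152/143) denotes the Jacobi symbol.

(-152/143)
  = (134/143)    [-152 ≡ 134 mod 143]
  = (67/143)    [143 ≡ 7 mod 8 ⇒ (2/143) = +1]
  = -(143/67)    [QR: both ≡ 3 mod 4, sign flips]
  = -(9/67)    [143 ≡ 9 mod 67]
  = -(67/9)    [QR: 9 ≡ 1 mod 4, sign kept]
  = -(4/9)    [67 ≡ 4 mod 9]
  = -(1/9)    [9 ≡ 1 mod 8 ⇒ (2/9)^2 = +1]
  = -1    [(1/9) = 1]

-1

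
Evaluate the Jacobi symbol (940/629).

(940/629)
  = (311/629)    [940 ≡ 311 mod 629]
  = (629/311)    [QR: 629 ≡ 1 mod 4, sign kept]
  = (7/311)    [629 ≡ 7 mod 311]
  = -(311/7)    [QR: both ≡ 3 mod 4, sign flips]
  = -(3/7)    [311 ≡ 3 mod 7]
  = (7/3)    [QR: both ≡ 3 mod 4, sign flips]
  = (1/3)    [7 ≡ 1 mod 3]
  = 1    [(1/3) = 1]

1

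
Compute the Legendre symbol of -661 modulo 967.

(-661/967)
  = -(661/967)    [967 ≡ 3 mod 4 ⇒ (-1/967) = -1]
  = -(967/661)    [QR: 661 ≡ 1 mod 4, sign kept]
  = -(306/661)    [967 ≡ 306 mod 661]
  = (153/661)    [661 ≡ 5 mod 8 ⇒ (2/661) = -1]
  = (661/153)    [QR: 153 ≡ 1 mod 4, sign kept]
  = (49/153)    [661 ≡ 49 mod 153]
  = (153/49)    [QR: 49 ≡ 1 mod 4, sign kept]
  = (6/49)    [153 ≡ 6 mod 49]
  = (3/49)    [49 ≡ 1 mod 8 ⇒ (2/49) = +1]
  = (49/3)    [QR: 49 ≡ 1 mod 4, sign kept]
  = (1/3)    [49 ≡ 1 mod 3]
  = 1    [(1/3) = 1]

1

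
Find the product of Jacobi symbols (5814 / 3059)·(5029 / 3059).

0

By multiplicativity, (5814·5029 / 3059) = (5814 / 3059)·(5029 / 3059).
First factor (5814 / 3059):
Reduce the numerator: 5814 ≡ 2755 (mod 3059), so (5814 / 3059) = (2755 / 3059).
Both 2755 ≡ 3 and 3059 ≡ 3 (mod 4), so reciprocity gives (2755 / 3059) = -(3059 / 2755). Reduce: 3059 ≡ 304 (mod 2755). Now have -(304 / 2755).
Factor out 2: 304 = 2^4·19. Since 2755 ≡ 3 (mod 8), (2 / 2755) = -1, and (2 / 2755)^4 = +1. Now have -(19 / 2755).
Both 19 ≡ 3 and 2755 ≡ 3 (mod 4), so reciprocity gives (19 / 2755) = -(2755 / 19). Reduce: 2755 ≡ 0 (mod 19). Now have (0 / 19).
The numerator is now 0 with denominator 19 > 1: the symbol is 0.
Second factor (5029 / 3059):
Reduce the numerator: 5029 ≡ 1970 (mod 3059), so (5029 / 3059) = (1970 / 3059).
Factor out 2: 1970 = 2·985. Since 3059 ≡ 3 (mod 8), (2 / 3059) = -1. Now have -(985 / 3059).
985 ≡ 1 (mod 4), so quadratic reciprocity gives (985 / 3059) = (3059 / 985). Reduce: 3059 ≡ 104 (mod 985). Now have -(104 / 985).
Factor out 2: 104 = 2^3·13. Since 985 ≡ 1 (mod 8), (2 / 985) = +1, and (2 / 985)^3 = +1. Now have -(13 / 985).
13 ≡ 1 (mod 4), so quadratic reciprocity gives (13 / 985) = (985 / 13). Reduce: 985 ≡ 10 (mod 13). Now have -(10 / 13).
Factor out 2: 10 = 2·5. Since 13 ≡ 5 (mod 8), (2 / 13) = -1. Now have (5 / 13).
5 ≡ 1 (mod 4), so quadratic reciprocity gives (5 / 13) = (13 / 5). Reduce: 13 ≡ 3 (mod 5). Now have (3 / 5).
5 ≡ 1 (mod 4), so quadratic reciprocity gives (3 / 5) = (5 / 3). Reduce: 5 ≡ 2 (mod 3). Now have (2 / 3).
Factor out 2: 2 = 2. Since 3 ≡ 3 (mod 8), (2 / 3) = -1. Now have -(1 / 3).
(1 / 3) = 1. Collecting the sign factors: -1.
Product: (0)·(-1) = 0.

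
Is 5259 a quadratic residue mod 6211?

yes

(5259/6211)
  = -(6211/5259)    [QR: both ≡ 3 mod 4, sign flips]
  = -(952/5259)    [6211 ≡ 952 mod 5259]
  = (119/5259)    [5259 ≡ 3 mod 8 ⇒ (2/5259)^3 = -1]
  = -(5259/119)    [QR: both ≡ 3 mod 4, sign flips]
  = -(23/119)    [5259 ≡ 23 mod 119]
  = (119/23)    [QR: both ≡ 3 mod 4, sign flips]
  = (4/23)    [119 ≡ 4 mod 23]
  = (1/23)    [23 ≡ 7 mod 8 ⇒ (2/23)^2 = +1]
  = 1    [(1/23) = 1]
The Legendre symbol is 1, so x^2 ≡ 5259 (mod 6211) has solution.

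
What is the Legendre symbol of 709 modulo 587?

Reduce the numerator: 709 ≡ 122 (mod 587), so (709|587) = (122|587).
Factor out 2: 122 = 2·61. Since 587 ≡ 3 (mod 8), (2|587) = -1. Now have -(61|587).
61 ≡ 1 (mod 4), so quadratic reciprocity gives (61|587) = (587|61). Reduce: 587 ≡ 38 (mod 61). Now have -(38|61).
Factor out 2: 38 = 2·19. Since 61 ≡ 5 (mod 8), (2|61) = -1. Now have (19|61).
61 ≡ 1 (mod 4), so quadratic reciprocity gives (19|61) = (61|19). Reduce: 61 ≡ 4 (mod 19). Now have (4|19).
Factor out 2: 4 = 2^2. Since 19 ≡ 3 (mod 8), (2|19) = -1, and (2|19)^2 = +1. Now have (1|19).
(1|19) = 1. Collecting the sign factors: 1.

1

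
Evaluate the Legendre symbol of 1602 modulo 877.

1

Reduce the numerator: 1602 ≡ 725 (mod 877), so (1602 / 877) = (725 / 877).
725 ≡ 1 (mod 4), so quadratic reciprocity gives (725 / 877) = (877 / 725). Reduce: 877 ≡ 152 (mod 725). Now have (152 / 725).
Factor out 2: 152 = 2^3·19. Since 725 ≡ 5 (mod 8), (2 / 725) = -1, and (2 / 725)^3 = -1. Now have -(19 / 725).
725 ≡ 1 (mod 4), so quadratic reciprocity gives (19 / 725) = (725 / 19). Reduce: 725 ≡ 3 (mod 19). Now have -(3 / 19).
Both 3 ≡ 3 and 19 ≡ 3 (mod 4), so reciprocity gives (3 / 19) = -(19 / 3). Reduce: 19 ≡ 1 (mod 3). Now have (1 / 3).
(1 / 3) = 1. Collecting the sign factors: 1.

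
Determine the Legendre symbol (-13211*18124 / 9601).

By multiplicativity, (-13211·18124 / 9601) = (-13211 / 9601)·(18124 / 9601).
First factor (-13211 / 9601):
(-13211 / 9601)
  = (13211 / 9601)    [9601 ≡ 1 mod 4 ⇒ (-1 / 9601) = +1]
  = (3610 / 9601)    [13211 ≡ 3610 mod 9601]
  = (1805 / 9601)    [9601 ≡ 1 mod 8 ⇒ (2 / 9601) = +1]
  = (9601 / 1805)    [QR: 1805 ≡ 1 mod 4, sign kept]
  = (576 / 1805)    [9601 ≡ 576 mod 1805]
  = (9 / 1805)    [1805 ≡ 5 mod 8 ⇒ (2 / 1805)^6 = +1]
  = (1805 / 9)    [QR: 9 ≡ 1 mod 4, sign kept]
  = (5 / 9)    [1805 ≡ 5 mod 9]
  = (9 / 5)    [QR: 5 ≡ 1 mod 4, sign kept]
  = (4 / 5)    [9 ≡ 4 mod 5]
  = (1 / 5)    [5 ≡ 5 mod 8 ⇒ (2 / 5)^2 = +1]
  = 1    [(1 / 5) = 1]
Second factor (18124 / 9601):
(18124 / 9601)
  = (8523 / 9601)    [18124 ≡ 8523 mod 9601]
  = (9601 / 8523)    [QR: 9601 ≡ 1 mod 4, sign kept]
  = (1078 / 8523)    [9601 ≡ 1078 mod 8523]
  = -(539 / 8523)    [8523 ≡ 3 mod 8 ⇒ (2 / 8523) = -1]
  = (8523 / 539)    [QR: both ≡ 3 mod 4, sign flips]
  = (438 / 539)    [8523 ≡ 438 mod 539]
  = -(219 / 539)    [539 ≡ 3 mod 8 ⇒ (2 / 539) = -1]
  = (539 / 219)    [QR: both ≡ 3 mod 4, sign flips]
  = (101 / 219)    [539 ≡ 101 mod 219]
  = (219 / 101)    [QR: 101 ≡ 1 mod 4, sign kept]
  = (17 / 101)    [219 ≡ 17 mod 101]
  = (101 / 17)    [QR: 17 ≡ 1 mod 4, sign kept]
  = (16 / 17)    [101 ≡ 16 mod 17]
  = (1 / 17)    [17 ≡ 1 mod 8 ⇒ (2 / 17)^4 = +1]
  = 1    [(1 / 17) = 1]
Product: (1)·(1) = 1.

1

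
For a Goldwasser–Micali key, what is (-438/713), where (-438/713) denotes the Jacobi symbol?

1

(-438/713)
  = (275/713)    [-438 ≡ 275 mod 713]
  = (713/275)    [QR: 713 ≡ 1 mod 4, sign kept]
  = (163/275)    [713 ≡ 163 mod 275]
  = -(275/163)    [QR: both ≡ 3 mod 4, sign flips]
  = -(112/163)    [275 ≡ 112 mod 163]
  = -(7/163)    [163 ≡ 3 mod 8 ⇒ (2/163)^4 = +1]
  = (163/7)    [QR: both ≡ 3 mod 4, sign flips]
  = (2/7)    [163 ≡ 2 mod 7]
  = (1/7)    [7 ≡ 7 mod 8 ⇒ (2/7) = +1]
  = 1    [(1/7) = 1]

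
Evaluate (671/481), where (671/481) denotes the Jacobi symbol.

Reduce the numerator: 671 ≡ 190 (mod 481), so (671/481) = (190/481).
Factor out 2: 190 = 2·95. Since 481 ≡ 1 (mod 8), (2/481) = +1. Now have (95/481).
481 ≡ 1 (mod 4), so quadratic reciprocity gives (95/481) = (481/95). Reduce: 481 ≡ 6 (mod 95). Now have (6/95).
Factor out 2: 6 = 2·3. Since 95 ≡ 7 (mod 8), (2/95) = +1. Now have (3/95).
Both 3 ≡ 3 and 95 ≡ 3 (mod 4), so reciprocity gives (3/95) = -(95/3). Reduce: 95 ≡ 2 (mod 3). Now have -(2/3).
Factor out 2: 2 = 2. Since 3 ≡ 3 (mod 8), (2/3) = -1. Now have (1/3).
(1/3) = 1. Collecting the sign factors: 1.

1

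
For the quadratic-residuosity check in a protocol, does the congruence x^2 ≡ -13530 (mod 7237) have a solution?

no

(-13530|7237)
  = (944|7237)    [-13530 ≡ 944 mod 7237]
  = (59|7237)    [7237 ≡ 5 mod 8 ⇒ (2|7237)^4 = +1]
  = (7237|59)    [QR: 7237 ≡ 1 mod 4, sign kept]
  = (39|59)    [7237 ≡ 39 mod 59]
  = -(59|39)    [QR: both ≡ 3 mod 4, sign flips]
  = -(20|39)    [59 ≡ 20 mod 39]
  = -(5|39)    [39 ≡ 7 mod 8 ⇒ (2|39)^2 = +1]
  = -(39|5)    [QR: 5 ≡ 1 mod 4, sign kept]
  = -(4|5)    [39 ≡ 4 mod 5]
  = -(1|5)    [5 ≡ 5 mod 8 ⇒ (2|5)^2 = +1]
  = -1    [(1|5) = 1]
The Legendre symbol is -1, so x^2 ≡ -13530 (mod 7237) has no solution.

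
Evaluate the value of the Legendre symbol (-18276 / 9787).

(-18276 / 9787)
  = -(18276 / 9787)    [9787 ≡ 3 mod 4 ⇒ (-1 / 9787) = -1]
  = -(8489 / 9787)    [18276 ≡ 8489 mod 9787]
  = -(9787 / 8489)    [QR: 8489 ≡ 1 mod 4, sign kept]
  = -(1298 / 8489)    [9787 ≡ 1298 mod 8489]
  = -(649 / 8489)    [8489 ≡ 1 mod 8 ⇒ (2 / 8489) = +1]
  = -(8489 / 649)    [QR: 649 ≡ 1 mod 4, sign kept]
  = -(52 / 649)    [8489 ≡ 52 mod 649]
  = -(13 / 649)    [649 ≡ 1 mod 8 ⇒ (2 / 649)^2 = +1]
  = -(649 / 13)    [QR: 13 ≡ 1 mod 4, sign kept]
  = -(12 / 13)    [649 ≡ 12 mod 13]
  = -(3 / 13)    [13 ≡ 5 mod 8 ⇒ (2 / 13)^2 = +1]
  = -(13 / 3)    [QR: 13 ≡ 1 mod 4, sign kept]
  = -(1 / 3)    [13 ≡ 1 mod 3]
  = -1    [(1 / 3) = 1]

-1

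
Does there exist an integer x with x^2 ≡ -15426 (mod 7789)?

Reduce the numerator: -15426 ≡ 152 (mod 7789), so (-15426/7789) = (152/7789).
Factor out 2: 152 = 2^3·19. Since 7789 ≡ 5 (mod 8), (2/7789) = -1, and (2/7789)^3 = -1. Now have -(19/7789).
7789 ≡ 1 (mod 4), so quadratic reciprocity gives (19/7789) = (7789/19). Reduce: 7789 ≡ 18 (mod 19). Now have -(18/19).
Factor out 2: 18 = 2·9. Since 19 ≡ 3 (mod 8), (2/19) = -1. Now have (9/19).
9 ≡ 1 (mod 4), so quadratic reciprocity gives (9/19) = (19/9). Reduce: 19 ≡ 1 (mod 9). Now have (1/9).
(1/9) = 1. Collecting the sign factors: 1.
(-15426/7789) = 1, and 7789 is prime, so -15426 is a quadratic residue mod 7789.

yes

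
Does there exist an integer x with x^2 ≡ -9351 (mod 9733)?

(-9351|9733)
  = (382|9733)    [-9351 ≡ 382 mod 9733]
  = -(191|9733)    [9733 ≡ 5 mod 8 ⇒ (2|9733) = -1]
  = -(9733|191)    [QR: 9733 ≡ 1 mod 4, sign kept]
  = -(183|191)    [9733 ≡ 183 mod 191]
  = (191|183)    [QR: both ≡ 3 mod 4, sign flips]
  = (8|183)    [191 ≡ 8 mod 183]
  = (1|183)    [183 ≡ 7 mod 8 ⇒ (2|183)^3 = +1]
  = 1    [(1|183) = 1]
The Legendre symbol is 1, so x^2 ≡ -9351 (mod 9733) has solution.

yes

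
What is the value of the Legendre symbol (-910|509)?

Pull out -1: (-910|509) = (-1|509)·(910|509). Since 509 ≡ 1 (mod 4), (-1|509) = +1. Now have (910|509).
Reduce the numerator: 910 ≡ 401 (mod 509), so (910|509) = (401|509).
401 ≡ 1 (mod 4), so quadratic reciprocity gives (401|509) = (509|401). Reduce: 509 ≡ 108 (mod 401). Now have (108|401).
Factor out 2: 108 = 2^2·27. Since 401 ≡ 1 (mod 8), (2|401) = +1, and (2|401)^2 = +1. Now have (27|401).
401 ≡ 1 (mod 4), so quadratic reciprocity gives (27|401) = (401|27). Reduce: 401 ≡ 23 (mod 27). Now have (23|27).
Both 23 ≡ 3 and 27 ≡ 3 (mod 4), so reciprocity gives (23|27) = -(27|23). Reduce: 27 ≡ 4 (mod 23). Now have -(4|23).
Factor out 2: 4 = 2^2. Since 23 ≡ 7 (mod 8), (2|23) = +1, and (2|23)^2 = +1. Now have -(1|23).
(1|23) = 1. Collecting the sign factors: -1.

-1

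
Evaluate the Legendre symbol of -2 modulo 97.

Reduce the numerator: -2 ≡ 95 (mod 97), so (-2/97) = (95/97).
97 ≡ 1 (mod 4), so quadratic reciprocity gives (95/97) = (97/95). Reduce: 97 ≡ 2 (mod 95). Now have (2/95).
Factor out 2: 2 = 2. Since 95 ≡ 7 (mod 8), (2/95) = +1. Now have (1/95).
(1/95) = 1. Collecting the sign factors: 1.

1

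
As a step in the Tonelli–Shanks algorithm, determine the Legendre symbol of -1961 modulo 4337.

-1

(-1961|4337)
  = (2376|4337)    [-1961 ≡ 2376 mod 4337]
  = (297|4337)    [4337 ≡ 1 mod 8 ⇒ (2|4337)^3 = +1]
  = (4337|297)    [QR: 297 ≡ 1 mod 4, sign kept]
  = (179|297)    [4337 ≡ 179 mod 297]
  = (297|179)    [QR: 297 ≡ 1 mod 4, sign kept]
  = (118|179)    [297 ≡ 118 mod 179]
  = -(59|179)    [179 ≡ 3 mod 8 ⇒ (2|179) = -1]
  = (179|59)    [QR: both ≡ 3 mod 4, sign flips]
  = (2|59)    [179 ≡ 2 mod 59]
  = -(1|59)    [59 ≡ 3 mod 8 ⇒ (2|59) = -1]
  = -1    [(1|59) = 1]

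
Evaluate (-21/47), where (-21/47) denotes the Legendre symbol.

(-21/47)
  = (26/47)    [-21 ≡ 26 mod 47]
  = (13/47)    [47 ≡ 7 mod 8 ⇒ (2/47) = +1]
  = (47/13)    [QR: 13 ≡ 1 mod 4, sign kept]
  = (8/13)    [47 ≡ 8 mod 13]
  = -(1/13)    [13 ≡ 5 mod 8 ⇒ (2/13)^3 = -1]
  = -1    [(1/13) = 1]

-1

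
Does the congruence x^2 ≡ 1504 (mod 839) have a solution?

yes

Reduce the numerator: 1504 ≡ 665 (mod 839), so (1504/839) = (665/839).
665 ≡ 1 (mod 4), so quadratic reciprocity gives (665/839) = (839/665). Reduce: 839 ≡ 174 (mod 665). Now have (174/665).
Factor out 2: 174 = 2·87. Since 665 ≡ 1 (mod 8), (2/665) = +1. Now have (87/665).
665 ≡ 1 (mod 4), so quadratic reciprocity gives (87/665) = (665/87). Reduce: 665 ≡ 56 (mod 87). Now have (56/87).
Factor out 2: 56 = 2^3·7. Since 87 ≡ 7 (mod 8), (2/87) = +1, and (2/87)^3 = +1. Now have (7/87).
Both 7 ≡ 3 and 87 ≡ 3 (mod 4), so reciprocity gives (7/87) = -(87/7). Reduce: 87 ≡ 3 (mod 7). Now have -(3/7).
Both 3 ≡ 3 and 7 ≡ 3 (mod 4), so reciprocity gives (3/7) = -(7/3). Reduce: 7 ≡ 1 (mod 3). Now have (1/3).
(1/3) = 1. Collecting the sign factors: 1.
The Legendre symbol is 1, so x^2 ≡ 1504 (mod 839) has solution.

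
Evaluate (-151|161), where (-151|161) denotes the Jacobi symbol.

1

Reduce the numerator: -151 ≡ 10 (mod 161), so (-151|161) = (10|161).
Factor out 2: 10 = 2·5. Since 161 ≡ 1 (mod 8), (2|161) = +1. Now have (5|161).
5 ≡ 1 (mod 4), so quadratic reciprocity gives (5|161) = (161|5). Reduce: 161 ≡ 1 (mod 5). Now have (1|5).
(1|5) = 1. Collecting the sign factors: 1.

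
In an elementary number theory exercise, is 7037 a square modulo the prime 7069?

no

7037 ≡ 1 (mod 4), so quadratic reciprocity gives (7037|7069) = (7069|7037). Reduce: 7069 ≡ 32 (mod 7037). Now have (32|7037).
Factor out 2: 32 = 2^5. Since 7037 ≡ 5 (mod 8), (2|7037) = -1, and (2|7037)^5 = -1. Now have -(1|7037).
(1|7037) = 1. Collecting the sign factors: -1.
The Legendre symbol is -1, so x^2 ≡ 7037 (mod 7069) has no solution.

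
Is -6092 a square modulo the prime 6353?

(-6092|6353)
  = (6092|6353)    [6353 ≡ 1 mod 4 ⇒ (-1|6353) = +1]
  = (1523|6353)    [6353 ≡ 1 mod 8 ⇒ (2|6353)^2 = +1]
  = (6353|1523)    [QR: 6353 ≡ 1 mod 4, sign kept]
  = (261|1523)    [6353 ≡ 261 mod 1523]
  = (1523|261)    [QR: 261 ≡ 1 mod 4, sign kept]
  = (218|261)    [1523 ≡ 218 mod 261]
  = -(109|261)    [261 ≡ 5 mod 8 ⇒ (2|261) = -1]
  = -(261|109)    [QR: 109 ≡ 1 mod 4, sign kept]
  = -(43|109)    [261 ≡ 43 mod 109]
  = -(109|43)    [QR: 109 ≡ 1 mod 4, sign kept]
  = -(23|43)    [109 ≡ 23 mod 43]
  = (43|23)    [QR: both ≡ 3 mod 4, sign flips]
  = (20|23)    [43 ≡ 20 mod 23]
  = (5|23)    [23 ≡ 7 mod 8 ⇒ (2|23)^2 = +1]
  = (23|5)    [QR: 5 ≡ 1 mod 4, sign kept]
  = (3|5)    [23 ≡ 3 mod 5]
  = (5|3)    [QR: 5 ≡ 1 mod 4, sign kept]
  = (2|3)    [5 ≡ 2 mod 3]
  = -(1|3)    [3 ≡ 3 mod 8 ⇒ (2|3) = -1]
  = -1    [(1|3) = 1]
The Legendre symbol is -1, so x^2 ≡ -6092 (mod 6353) has no solution.

no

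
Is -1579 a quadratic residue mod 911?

Pull out -1: (-1579|911) = (-1|911)·(1579|911). Since 911 ≡ 3 (mod 4), (-1|911) = -1. Now have -(1579|911).
Reduce the numerator: 1579 ≡ 668 (mod 911), so (1579|911) = (668|911).
Factor out 2: 668 = 2^2·167. Since 911 ≡ 7 (mod 8), (2|911) = +1, and (2|911)^2 = +1. Now have -(167|911).
Both 167 ≡ 3 and 911 ≡ 3 (mod 4), so reciprocity gives (167|911) = -(911|167). Reduce: 911 ≡ 76 (mod 167). Now have (76|167).
Factor out 2: 76 = 2^2·19. Since 167 ≡ 7 (mod 8), (2|167) = +1, and (2|167)^2 = +1. Now have (19|167).
Both 19 ≡ 3 and 167 ≡ 3 (mod 4), so reciprocity gives (19|167) = -(167|19). Reduce: 167 ≡ 15 (mod 19). Now have -(15|19).
Both 15 ≡ 3 and 19 ≡ 3 (mod 4), so reciprocity gives (15|19) = -(19|15). Reduce: 19 ≡ 4 (mod 15). Now have (4|15).
Factor out 2: 4 = 2^2. Since 15 ≡ 7 (mod 8), (2|15) = +1, and (2|15)^2 = +1. Now have (1|15).
(1|15) = 1. Collecting the sign factors: 1.
The Legendre symbol is 1, so x^2 ≡ -1579 (mod 911) has solution.

yes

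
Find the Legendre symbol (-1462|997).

-1

Reduce the numerator: -1462 ≡ 532 (mod 997), so (-1462|997) = (532|997).
Factor out 2: 532 = 2^2·133. Since 997 ≡ 5 (mod 8), (2|997) = -1, and (2|997)^2 = +1. Now have (133|997).
133 ≡ 1 (mod 4), so quadratic reciprocity gives (133|997) = (997|133). Reduce: 997 ≡ 66 (mod 133). Now have (66|133).
Factor out 2: 66 = 2·33. Since 133 ≡ 5 (mod 8), (2|133) = -1. Now have -(33|133).
33 ≡ 1 (mod 4), so quadratic reciprocity gives (33|133) = (133|33). Reduce: 133 ≡ 1 (mod 33). Now have -(1|33).
(1|33) = 1. Collecting the sign factors: -1.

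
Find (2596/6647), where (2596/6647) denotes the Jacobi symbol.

Factor out 2: 2596 = 2^2·649. Since 6647 ≡ 7 (mod 8), (2/6647) = +1, and (2/6647)^2 = +1. Now have (649/6647).
649 ≡ 1 (mod 4), so quadratic reciprocity gives (649/6647) = (6647/649). Reduce: 6647 ≡ 157 (mod 649). Now have (157/649).
157 ≡ 1 (mod 4), so quadratic reciprocity gives (157/649) = (649/157). Reduce: 649 ≡ 21 (mod 157). Now have (21/157).
21 ≡ 1 (mod 4), so quadratic reciprocity gives (21/157) = (157/21). Reduce: 157 ≡ 10 (mod 21). Now have (10/21).
Factor out 2: 10 = 2·5. Since 21 ≡ 5 (mod 8), (2/21) = -1. Now have -(5/21).
5 ≡ 1 (mod 4), so quadratic reciprocity gives (5/21) = (21/5). Reduce: 21 ≡ 1 (mod 5). Now have -(1/5).
(1/5) = 1. Collecting the sign factors: -1.

-1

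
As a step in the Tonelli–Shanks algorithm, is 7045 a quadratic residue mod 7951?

no

7045 ≡ 1 (mod 4), so quadratic reciprocity gives (7045/7951) = (7951/7045). Reduce: 7951 ≡ 906 (mod 7045). Now have (906/7045).
Factor out 2: 906 = 2·453. Since 7045 ≡ 5 (mod 8), (2/7045) = -1. Now have -(453/7045).
453 ≡ 1 (mod 4), so quadratic reciprocity gives (453/7045) = (7045/453). Reduce: 7045 ≡ 250 (mod 453). Now have -(250/453).
Factor out 2: 250 = 2·125. Since 453 ≡ 5 (mod 8), (2/453) = -1. Now have (125/453).
125 ≡ 1 (mod 4), so quadratic reciprocity gives (125/453) = (453/125). Reduce: 453 ≡ 78 (mod 125). Now have (78/125).
Factor out 2: 78 = 2·39. Since 125 ≡ 5 (mod 8), (2/125) = -1. Now have -(39/125).
125 ≡ 1 (mod 4), so quadratic reciprocity gives (39/125) = (125/39). Reduce: 125 ≡ 8 (mod 39). Now have -(8/39).
Factor out 2: 8 = 2^3. Since 39 ≡ 7 (mod 8), (2/39) = +1, and (2/39)^3 = +1. Now have -(1/39).
(1/39) = 1. Collecting the sign factors: -1.
The Legendre symbol is -1, so x^2 ≡ 7045 (mod 7951) has no solution.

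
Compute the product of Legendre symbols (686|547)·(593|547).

1

By multiplicativity, (686·593|547) = (686|547)·(593|547).
First factor (686|547):
Reduce the numerator: 686 ≡ 139 (mod 547), so (686|547) = (139|547).
Both 139 ≡ 3 and 547 ≡ 3 (mod 4), so reciprocity gives (139|547) = -(547|139). Reduce: 547 ≡ 130 (mod 139). Now have -(130|139).
Factor out 2: 130 = 2·65. Since 139 ≡ 3 (mod 8), (2|139) = -1. Now have (65|139).
65 ≡ 1 (mod 4), so quadratic reciprocity gives (65|139) = (139|65). Reduce: 139 ≡ 9 (mod 65). Now have (9|65).
9 ≡ 1 (mod 4), so quadratic reciprocity gives (9|65) = (65|9). Reduce: 65 ≡ 2 (mod 9). Now have (2|9).
Factor out 2: 2 = 2. Since 9 ≡ 1 (mod 8), (2|9) = +1. Now have (1|9).
(1|9) = 1. Collecting the sign factors: 1.
Second factor (593|547):
Reduce the numerator: 593 ≡ 46 (mod 547), so (593|547) = (46|547).
Factor out 2: 46 = 2·23. Since 547 ≡ 3 (mod 8), (2|547) = -1. Now have -(23|547).
Both 23 ≡ 3 and 547 ≡ 3 (mod 4), so reciprocity gives (23|547) = -(547|23). Reduce: 547 ≡ 18 (mod 23). Now have (18|23).
Factor out 2: 18 = 2·9. Since 23 ≡ 7 (mod 8), (2|23) = +1. Now have (9|23).
9 ≡ 1 (mod 4), so quadratic reciprocity gives (9|23) = (23|9). Reduce: 23 ≡ 5 (mod 9). Now have (5|9).
5 ≡ 1 (mod 4), so quadratic reciprocity gives (5|9) = (9|5). Reduce: 9 ≡ 4 (mod 5). Now have (4|5).
Factor out 2: 4 = 2^2. Since 5 ≡ 5 (mod 8), (2|5) = -1, and (2|5)^2 = +1. Now have (1|5).
(1|5) = 1. Collecting the sign factors: 1.
Product: (1)·(1) = 1.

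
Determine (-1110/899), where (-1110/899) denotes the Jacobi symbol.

1

(-1110/899)
  = (688/899)    [-1110 ≡ 688 mod 899]
  = (43/899)    [899 ≡ 3 mod 8 ⇒ (2/899)^4 = +1]
  = -(899/43)    [QR: both ≡ 3 mod 4, sign flips]
  = -(39/43)    [899 ≡ 39 mod 43]
  = (43/39)    [QR: both ≡ 3 mod 4, sign flips]
  = (4/39)    [43 ≡ 4 mod 39]
  = (1/39)    [39 ≡ 7 mod 8 ⇒ (2/39)^2 = +1]
  = 1    [(1/39) = 1]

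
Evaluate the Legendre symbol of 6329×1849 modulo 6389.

-1

By multiplicativity, (6329·1849/6389) = (6329/6389)·(1849/6389).
First factor (6329/6389):
6329 ≡ 1 (mod 4), so quadratic reciprocity gives (6329/6389) = (6389/6329). Reduce: 6389 ≡ 60 (mod 6329). Now have (60/6329).
Factor out 2: 60 = 2^2·15. Since 6329 ≡ 1 (mod 8), (2/6329) = +1, and (2/6329)^2 = +1. Now have (15/6329).
6329 ≡ 1 (mod 4), so quadratic reciprocity gives (15/6329) = (6329/15). Reduce: 6329 ≡ 14 (mod 15). Now have (14/15).
Factor out 2: 14 = 2·7. Since 15 ≡ 7 (mod 8), (2/15) = +1. Now have (7/15).
Both 7 ≡ 3 and 15 ≡ 3 (mod 4), so reciprocity gives (7/15) = -(15/7). Reduce: 15 ≡ 1 (mod 7). Now have -(1/7).
(1/7) = 1. Collecting the sign factors: -1.
Second factor (1849/6389):
1849 ≡ 1 (mod 4), so quadratic reciprocity gives (1849/6389) = (6389/1849). Reduce: 6389 ≡ 842 (mod 1849). Now have (842/1849).
Factor out 2: 842 = 2·421. Since 1849 ≡ 1 (mod 8), (2/1849) = +1. Now have (421/1849).
421 ≡ 1 (mod 4), so quadratic reciprocity gives (421/1849) = (1849/421). Reduce: 1849 ≡ 165 (mod 421). Now have (165/421).
165 ≡ 1 (mod 4), so quadratic reciprocity gives (165/421) = (421/165). Reduce: 421 ≡ 91 (mod 165). Now have (91/165).
165 ≡ 1 (mod 4), so quadratic reciprocity gives (91/165) = (165/91). Reduce: 165 ≡ 74 (mod 91). Now have (74/91).
Factor out 2: 74 = 2·37. Since 91 ≡ 3 (mod 8), (2/91) = -1. Now have -(37/91).
37 ≡ 1 (mod 4), so quadratic reciprocity gives (37/91) = (91/37). Reduce: 91 ≡ 17 (mod 37). Now have -(17/37).
17 ≡ 1 (mod 4), so quadratic reciprocity gives (17/37) = (37/17). Reduce: 37 ≡ 3 (mod 17). Now have -(3/17).
17 ≡ 1 (mod 4), so quadratic reciprocity gives (3/17) = (17/3). Reduce: 17 ≡ 2 (mod 3). Now have -(2/3).
Factor out 2: 2 = 2. Since 3 ≡ 3 (mod 8), (2/3) = -1. Now have (1/3).
(1/3) = 1. Collecting the sign factors: 1.
Product: (-1)·(1) = -1.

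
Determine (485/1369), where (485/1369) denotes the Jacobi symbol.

1

(485/1369)
  = (1369/485)    [QR: 485 ≡ 1 mod 4, sign kept]
  = (399/485)    [1369 ≡ 399 mod 485]
  = (485/399)    [QR: 485 ≡ 1 mod 4, sign kept]
  = (86/399)    [485 ≡ 86 mod 399]
  = (43/399)    [399 ≡ 7 mod 8 ⇒ (2/399) = +1]
  = -(399/43)    [QR: both ≡ 3 mod 4, sign flips]
  = -(12/43)    [399 ≡ 12 mod 43]
  = -(3/43)    [43 ≡ 3 mod 8 ⇒ (2/43)^2 = +1]
  = (43/3)    [QR: both ≡ 3 mod 4, sign flips]
  = (1/3)    [43 ≡ 1 mod 3]
  = 1    [(1/3) = 1]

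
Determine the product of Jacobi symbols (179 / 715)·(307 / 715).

-1

By multiplicativity, (179·307 / 715) = (179 / 715)·(307 / 715).
First factor (179 / 715):
(179 / 715)
  = -(715 / 179)    [QR: both ≡ 3 mod 4, sign flips]
  = -(178 / 179)    [715 ≡ 178 mod 179]
  = (89 / 179)    [179 ≡ 3 mod 8 ⇒ (2 / 179) = -1]
  = (179 / 89)    [QR: 89 ≡ 1 mod 4, sign kept]
  = (1 / 89)    [179 ≡ 1 mod 89]
  = 1    [(1 / 89) = 1]
Second factor (307 / 715):
(307 / 715)
  = -(715 / 307)    [QR: both ≡ 3 mod 4, sign flips]
  = -(101 / 307)    [715 ≡ 101 mod 307]
  = -(307 / 101)    [QR: 101 ≡ 1 mod 4, sign kept]
  = -(4 / 101)    [307 ≡ 4 mod 101]
  = -(1 / 101)    [101 ≡ 5 mod 8 ⇒ (2 / 101)^2 = +1]
  = -1    [(1 / 101) = 1]
Product: (1)·(-1) = -1.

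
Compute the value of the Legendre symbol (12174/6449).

1

(12174/6449)
  = (5725/6449)    [12174 ≡ 5725 mod 6449]
  = (6449/5725)    [QR: 5725 ≡ 1 mod 4, sign kept]
  = (724/5725)    [6449 ≡ 724 mod 5725]
  = (181/5725)    [5725 ≡ 5 mod 8 ⇒ (2/5725)^2 = +1]
  = (5725/181)    [QR: 181 ≡ 1 mod 4, sign kept]
  = (114/181)    [5725 ≡ 114 mod 181]
  = -(57/181)    [181 ≡ 5 mod 8 ⇒ (2/181) = -1]
  = -(181/57)    [QR: 57 ≡ 1 mod 4, sign kept]
  = -(10/57)    [181 ≡ 10 mod 57]
  = -(5/57)    [57 ≡ 1 mod 8 ⇒ (2/57) = +1]
  = -(57/5)    [QR: 5 ≡ 1 mod 4, sign kept]
  = -(2/5)    [57 ≡ 2 mod 5]
  = (1/5)    [5 ≡ 5 mod 8 ⇒ (2/5) = -1]
  = 1    [(1/5) = 1]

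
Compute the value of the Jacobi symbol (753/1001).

(753/1001)
  = (1001/753)    [QR: 753 ≡ 1 mod 4, sign kept]
  = (248/753)    [1001 ≡ 248 mod 753]
  = (31/753)    [753 ≡ 1 mod 8 ⇒ (2/753)^3 = +1]
  = (753/31)    [QR: 753 ≡ 1 mod 4, sign kept]
  = (9/31)    [753 ≡ 9 mod 31]
  = (31/9)    [QR: 9 ≡ 1 mod 4, sign kept]
  = (4/9)    [31 ≡ 4 mod 9]
  = (1/9)    [9 ≡ 1 mod 8 ⇒ (2/9)^2 = +1]
  = 1    [(1/9) = 1]

1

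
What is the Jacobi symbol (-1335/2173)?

Pull out -1: (-1335/2173) = (-1/2173)·(1335/2173). Since 2173 ≡ 1 (mod 4), (-1/2173) = +1. Now have (1335/2173).
2173 ≡ 1 (mod 4), so quadratic reciprocity gives (1335/2173) = (2173/1335). Reduce: 2173 ≡ 838 (mod 1335). Now have (838/1335).
Factor out 2: 838 = 2·419. Since 1335 ≡ 7 (mod 8), (2/1335) = +1. Now have (419/1335).
Both 419 ≡ 3 and 1335 ≡ 3 (mod 4), so reciprocity gives (419/1335) = -(1335/419). Reduce: 1335 ≡ 78 (mod 419). Now have -(78/419).
Factor out 2: 78 = 2·39. Since 419 ≡ 3 (mod 8), (2/419) = -1. Now have (39/419).
Both 39 ≡ 3 and 419 ≡ 3 (mod 4), so reciprocity gives (39/419) = -(419/39). Reduce: 419 ≡ 29 (mod 39). Now have -(29/39).
29 ≡ 1 (mod 4), so quadratic reciprocity gives (29/39) = (39/29). Reduce: 39 ≡ 10 (mod 29). Now have -(10/29).
Factor out 2: 10 = 2·5. Since 29 ≡ 5 (mod 8), (2/29) = -1. Now have (5/29).
5 ≡ 1 (mod 4), so quadratic reciprocity gives (5/29) = (29/5). Reduce: 29 ≡ 4 (mod 5). Now have (4/5).
Factor out 2: 4 = 2^2. Since 5 ≡ 5 (mod 8), (2/5) = -1, and (2/5)^2 = +1. Now have (1/5).
(1/5) = 1. Collecting the sign factors: 1.

1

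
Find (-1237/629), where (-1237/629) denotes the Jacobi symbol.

1

Pull out -1: (-1237/629) = (-1/629)·(1237/629). Since 629 ≡ 1 (mod 4), (-1/629) = +1. Now have (1237/629).
Reduce the numerator: 1237 ≡ 608 (mod 629), so (1237/629) = (608/629).
Factor out 2: 608 = 2^5·19. Since 629 ≡ 5 (mod 8), (2/629) = -1, and (2/629)^5 = -1. Now have -(19/629).
629 ≡ 1 (mod 4), so quadratic reciprocity gives (19/629) = (629/19). Reduce: 629 ≡ 2 (mod 19). Now have -(2/19).
Factor out 2: 2 = 2. Since 19 ≡ 3 (mod 8), (2/19) = -1. Now have (1/19).
(1/19) = 1. Collecting the sign factors: 1.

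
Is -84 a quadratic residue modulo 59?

no

(-84/59)
  = (34/59)    [-84 ≡ 34 mod 59]
  = -(17/59)    [59 ≡ 3 mod 8 ⇒ (2/59) = -1]
  = -(59/17)    [QR: 17 ≡ 1 mod 4, sign kept]
  = -(8/17)    [59 ≡ 8 mod 17]
  = -(1/17)    [17 ≡ 1 mod 8 ⇒ (2/17)^3 = +1]
  = -1    [(1/17) = 1]
The Legendre symbol is -1, so x^2 ≡ -84 (mod 59) has no solution.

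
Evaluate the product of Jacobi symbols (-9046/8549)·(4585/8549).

By multiplicativity, (-9046·4585/8549) = (-9046/8549)·(4585/8549).
First factor (-9046/8549):
Reduce the numerator: -9046 ≡ 8052 (mod 8549), so (-9046/8549) = (8052/8549).
Factor out 2: 8052 = 2^2·2013. Since 8549 ≡ 5 (mod 8), (2/8549) = -1, and (2/8549)^2 = +1. Now have (2013/8549).
2013 ≡ 1 (mod 4), so quadratic reciprocity gives (2013/8549) = (8549/2013). Reduce: 8549 ≡ 497 (mod 2013). Now have (497/2013).
497 ≡ 1 (mod 4), so quadratic reciprocity gives (497/2013) = (2013/497). Reduce: 2013 ≡ 25 (mod 497). Now have (25/497).
25 ≡ 1 (mod 4), so quadratic reciprocity gives (25/497) = (497/25). Reduce: 497 ≡ 22 (mod 25). Now have (22/25).
Factor out 2: 22 = 2·11. Since 25 ≡ 1 (mod 8), (2/25) = +1. Now have (11/25).
25 ≡ 1 (mod 4), so quadratic reciprocity gives (11/25) = (25/11). Reduce: 25 ≡ 3 (mod 11). Now have (3/11).
Both 3 ≡ 3 and 11 ≡ 3 (mod 4), so reciprocity gives (3/11) = -(11/3). Reduce: 11 ≡ 2 (mod 3). Now have -(2/3).
Factor out 2: 2 = 2. Since 3 ≡ 3 (mod 8), (2/3) = -1. Now have (1/3).
(1/3) = 1. Collecting the sign factors: 1.
Second factor (4585/8549):
4585 ≡ 1 (mod 4), so quadratic reciprocity gives (4585/8549) = (8549/4585). Reduce: 8549 ≡ 3964 (mod 4585). Now have (3964/4585).
Factor out 2: 3964 = 2^2·991. Since 4585 ≡ 1 (mod 8), (2/4585) = +1, and (2/4585)^2 = +1. Now have (991/4585).
4585 ≡ 1 (mod 4), so quadratic reciprocity gives (991/4585) = (4585/991). Reduce: 4585 ≡ 621 (mod 991). Now have (621/991).
621 ≡ 1 (mod 4), so quadratic reciprocity gives (621/991) = (991/621). Reduce: 991 ≡ 370 (mod 621). Now have (370/621).
Factor out 2: 370 = 2·185. Since 621 ≡ 5 (mod 8), (2/621) = -1. Now have -(185/621).
185 ≡ 1 (mod 4), so quadratic reciprocity gives (185/621) = (621/185). Reduce: 621 ≡ 66 (mod 185). Now have -(66/185).
Factor out 2: 66 = 2·33. Since 185 ≡ 1 (mod 8), (2/185) = +1. Now have -(33/185).
33 ≡ 1 (mod 4), so quadratic reciprocity gives (33/185) = (185/33). Reduce: 185 ≡ 20 (mod 33). Now have -(20/33).
Factor out 2: 20 = 2^2·5. Since 33 ≡ 1 (mod 8), (2/33) = +1, and (2/33)^2 = +1. Now have -(5/33).
5 ≡ 1 (mod 4), so quadratic reciprocity gives (5/33) = (33/5). Reduce: 33 ≡ 3 (mod 5). Now have -(3/5).
5 ≡ 1 (mod 4), so quadratic reciprocity gives (3/5) = (5/3). Reduce: 5 ≡ 2 (mod 3). Now have -(2/3).
Factor out 2: 2 = 2. Since 3 ≡ 3 (mod 8), (2/3) = -1. Now have (1/3).
(1/3) = 1. Collecting the sign factors: 1.
Product: (1)·(1) = 1.

1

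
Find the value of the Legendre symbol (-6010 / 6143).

(-6010 / 6143)
  = (133 / 6143)    [-6010 ≡ 133 mod 6143]
  = (6143 / 133)    [QR: 133 ≡ 1 mod 4, sign kept]
  = (25 / 133)    [6143 ≡ 25 mod 133]
  = (133 / 25)    [QR: 25 ≡ 1 mod 4, sign kept]
  = (8 / 25)    [133 ≡ 8 mod 25]
  = (1 / 25)    [25 ≡ 1 mod 8 ⇒ (2 / 25)^3 = +1]
  = 1    [(1 / 25) = 1]

1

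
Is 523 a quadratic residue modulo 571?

Both 523 ≡ 3 and 571 ≡ 3 (mod 4), so reciprocity gives (523/571) = -(571/523). Reduce: 571 ≡ 48 (mod 523). Now have -(48/523).
Factor out 2: 48 = 2^4·3. Since 523 ≡ 3 (mod 8), (2/523) = -1, and (2/523)^4 = +1. Now have -(3/523).
Both 3 ≡ 3 and 523 ≡ 3 (mod 4), so reciprocity gives (3/523) = -(523/3). Reduce: 523 ≡ 1 (mod 3). Now have (1/3).
(1/3) = 1. Collecting the sign factors: 1.
(523/571) = 1, and 571 is prime, so 523 is a quadratic residue mod 571.

yes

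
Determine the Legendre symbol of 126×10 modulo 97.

1

By multiplicativity, (126·10|97) = (126|97)·(10|97).
First factor (126|97):
Reduce the numerator: 126 ≡ 29 (mod 97), so (126|97) = (29|97).
29 ≡ 1 (mod 4), so quadratic reciprocity gives (29|97) = (97|29). Reduce: 97 ≡ 10 (mod 29). Now have (10|29).
Factor out 2: 10 = 2·5. Since 29 ≡ 5 (mod 8), (2|29) = -1. Now have -(5|29).
5 ≡ 1 (mod 4), so quadratic reciprocity gives (5|29) = (29|5). Reduce: 29 ≡ 4 (mod 5). Now have -(4|5).
Factor out 2: 4 = 2^2. Since 5 ≡ 5 (mod 8), (2|5) = -1, and (2|5)^2 = +1. Now have -(1|5).
(1|5) = 1. Collecting the sign factors: -1.
Second factor (10|97):
Factor out 2: 10 = 2·5. Since 97 ≡ 1 (mod 8), (2|97) = +1. Now have (5|97).
5 ≡ 1 (mod 4), so quadratic reciprocity gives (5|97) = (97|5). Reduce: 97 ≡ 2 (mod 5). Now have (2|5).
Factor out 2: 2 = 2. Since 5 ≡ 5 (mod 8), (2|5) = -1. Now have -(1|5).
(1|5) = 1. Collecting the sign factors: -1.
Product: (-1)·(-1) = 1.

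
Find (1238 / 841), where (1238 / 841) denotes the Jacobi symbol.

1

(1238 / 841)
  = (397 / 841)    [1238 ≡ 397 mod 841]
  = (841 / 397)    [QR: 397 ≡ 1 mod 4, sign kept]
  = (47 / 397)    [841 ≡ 47 mod 397]
  = (397 / 47)    [QR: 397 ≡ 1 mod 4, sign kept]
  = (21 / 47)    [397 ≡ 21 mod 47]
  = (47 / 21)    [QR: 21 ≡ 1 mod 4, sign kept]
  = (5 / 21)    [47 ≡ 5 mod 21]
  = (21 / 5)    [QR: 5 ≡ 1 mod 4, sign kept]
  = (1 / 5)    [21 ≡ 1 mod 5]
  = 1    [(1 / 5) = 1]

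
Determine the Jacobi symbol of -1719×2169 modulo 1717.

-1

By multiplicativity, (-1719·2169/1717) = (-1719/1717)·(2169/1717).
First factor (-1719/1717):
(-1719/1717)
  = (1715/1717)    [-1719 ≡ 1715 mod 1717]
  = (1717/1715)    [QR: 1717 ≡ 1 mod 4, sign kept]
  = (2/1715)    [1717 ≡ 2 mod 1715]
  = -(1/1715)    [1715 ≡ 3 mod 8 ⇒ (2/1715) = -1]
  = -1    [(1/1715) = 1]
Second factor (2169/1717):
(2169/1717)
  = (452/1717)    [2169 ≡ 452 mod 1717]
  = (113/1717)    [1717 ≡ 5 mod 8 ⇒ (2/1717)^2 = +1]
  = (1717/113)    [QR: 113 ≡ 1 mod 4, sign kept]
  = (22/113)    [1717 ≡ 22 mod 113]
  = (11/113)    [113 ≡ 1 mod 8 ⇒ (2/113) = +1]
  = (113/11)    [QR: 113 ≡ 1 mod 4, sign kept]
  = (3/11)    [113 ≡ 3 mod 11]
  = -(11/3)    [QR: both ≡ 3 mod 4, sign flips]
  = -(2/3)    [11 ≡ 2 mod 3]
  = (1/3)    [3 ≡ 3 mod 8 ⇒ (2/3) = -1]
  = 1    [(1/3) = 1]
Product: (-1)·(1) = -1.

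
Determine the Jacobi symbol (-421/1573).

Reduce the numerator: -421 ≡ 1152 (mod 1573), so (-421/1573) = (1152/1573).
Factor out 2: 1152 = 2^7·9. Since 1573 ≡ 5 (mod 8), (2/1573) = -1, and (2/1573)^7 = -1. Now have -(9/1573).
9 ≡ 1 (mod 4), so quadratic reciprocity gives (9/1573) = (1573/9). Reduce: 1573 ≡ 7 (mod 9). Now have -(7/9).
9 ≡ 1 (mod 4), so quadratic reciprocity gives (7/9) = (9/7). Reduce: 9 ≡ 2 (mod 7). Now have -(2/7).
Factor out 2: 2 = 2. Since 7 ≡ 7 (mod 8), (2/7) = +1. Now have -(1/7).
(1/7) = 1. Collecting the sign factors: -1.

-1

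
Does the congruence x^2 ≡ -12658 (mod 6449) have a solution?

no

(-12658|6449)
  = (240|6449)    [-12658 ≡ 240 mod 6449]
  = (15|6449)    [6449 ≡ 1 mod 8 ⇒ (2|6449)^4 = +1]
  = (6449|15)    [QR: 6449 ≡ 1 mod 4, sign kept]
  = (14|15)    [6449 ≡ 14 mod 15]
  = (7|15)    [15 ≡ 7 mod 8 ⇒ (2|15) = +1]
  = -(15|7)    [QR: both ≡ 3 mod 4, sign flips]
  = -(1|7)    [15 ≡ 1 mod 7]
  = -1    [(1|7) = 1]
(-12658|6449) = -1, and 6449 is prime, so -12658 is not a quadratic residue mod 6449.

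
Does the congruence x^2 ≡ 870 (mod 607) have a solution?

Reduce the numerator: 870 ≡ 263 (mod 607), so (870/607) = (263/607).
Both 263 ≡ 3 and 607 ≡ 3 (mod 4), so reciprocity gives (263/607) = -(607/263). Reduce: 607 ≡ 81 (mod 263). Now have -(81/263).
81 ≡ 1 (mod 4), so quadratic reciprocity gives (81/263) = (263/81). Reduce: 263 ≡ 20 (mod 81). Now have -(20/81).
Factor out 2: 20 = 2^2·5. Since 81 ≡ 1 (mod 8), (2/81) = +1, and (2/81)^2 = +1. Now have -(5/81).
5 ≡ 1 (mod 4), so quadratic reciprocity gives (5/81) = (81/5). Reduce: 81 ≡ 1 (mod 5). Now have -(1/5).
(1/5) = 1. Collecting the sign factors: -1.
(870/607) = -1, and 607 is prime, so 870 is not a quadratic residue mod 607.

no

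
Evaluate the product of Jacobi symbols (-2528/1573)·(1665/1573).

By multiplicativity, (-2528·1665/1573) = (-2528/1573)·(1665/1573).
First factor (-2528/1573):
Reduce the numerator: -2528 ≡ 618 (mod 1573), so (-2528/1573) = (618/1573).
Factor out 2: 618 = 2·309. Since 1573 ≡ 5 (mod 8), (2/1573) = -1. Now have -(309/1573).
309 ≡ 1 (mod 4), so quadratic reciprocity gives (309/1573) = (1573/309). Reduce: 1573 ≡ 28 (mod 309). Now have -(28/309).
Factor out 2: 28 = 2^2·7. Since 309 ≡ 5 (mod 8), (2/309) = -1, and (2/309)^2 = +1. Now have -(7/309).
309 ≡ 1 (mod 4), so quadratic reciprocity gives (7/309) = (309/7). Reduce: 309 ≡ 1 (mod 7). Now have -(1/7).
(1/7) = 1. Collecting the sign factors: -1.
Second factor (1665/1573):
Reduce the numerator: 1665 ≡ 92 (mod 1573), so (1665/1573) = (92/1573).
Factor out 2: 92 = 2^2·23. Since 1573 ≡ 5 (mod 8), (2/1573) = -1, and (2/1573)^2 = +1. Now have (23/1573).
1573 ≡ 1 (mod 4), so quadratic reciprocity gives (23/1573) = (1573/23). Reduce: 1573 ≡ 9 (mod 23). Now have (9/23).
9 ≡ 1 (mod 4), so quadratic reciprocity gives (9/23) = (23/9). Reduce: 23 ≡ 5 (mod 9). Now have (5/9).
5 ≡ 1 (mod 4), so quadratic reciprocity gives (5/9) = (9/5). Reduce: 9 ≡ 4 (mod 5). Now have (4/5).
Factor out 2: 4 = 2^2. Since 5 ≡ 5 (mod 8), (2/5) = -1, and (2/5)^2 = +1. Now have (1/5).
(1/5) = 1. Collecting the sign factors: 1.
Product: (-1)·(1) = -1.

-1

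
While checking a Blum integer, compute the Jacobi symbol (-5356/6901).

0

(-5356/6901)
  = (1545/6901)    [-5356 ≡ 1545 mod 6901]
  = (6901/1545)    [QR: 1545 ≡ 1 mod 4, sign kept]
  = (721/1545)    [6901 ≡ 721 mod 1545]
  = (1545/721)    [QR: 721 ≡ 1 mod 4, sign kept]
  = (103/721)    [1545 ≡ 103 mod 721]
  = (721/103)    [QR: 721 ≡ 1 mod 4, sign kept]
  = (0/103)    [721 ≡ 0 mod 103]
  = 0    [numerator 0, gcd > 1]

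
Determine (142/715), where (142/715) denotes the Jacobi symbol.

1

(142/715)
  = -(71/715)    [715 ≡ 3 mod 8 ⇒ (2/715) = -1]
  = (715/71)    [QR: both ≡ 3 mod 4, sign flips]
  = (5/71)    [715 ≡ 5 mod 71]
  = (71/5)    [QR: 5 ≡ 1 mod 4, sign kept]
  = (1/5)    [71 ≡ 1 mod 5]
  = 1    [(1/5) = 1]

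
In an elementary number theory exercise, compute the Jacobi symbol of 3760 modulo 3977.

1

(3760|3977)
  = (235|3977)    [3977 ≡ 1 mod 8 ⇒ (2|3977)^4 = +1]
  = (3977|235)    [QR: 3977 ≡ 1 mod 4, sign kept]
  = (217|235)    [3977 ≡ 217 mod 235]
  = (235|217)    [QR: 217 ≡ 1 mod 4, sign kept]
  = (18|217)    [235 ≡ 18 mod 217]
  = (9|217)    [217 ≡ 1 mod 8 ⇒ (2|217) = +1]
  = (217|9)    [QR: 9 ≡ 1 mod 4, sign kept]
  = (1|9)    [217 ≡ 1 mod 9]
  = 1    [(1|9) = 1]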